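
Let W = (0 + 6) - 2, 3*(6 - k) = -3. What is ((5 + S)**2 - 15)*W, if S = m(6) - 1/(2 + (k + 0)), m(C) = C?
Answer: 33556/81 ≈ 414.27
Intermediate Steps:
k = 7 (k = 6 - 1/3*(-3) = 6 + 1 = 7)
W = 4 (W = 6 - 2 = 4)
S = 53/9 (S = 6 - 1/(2 + (7 + 0)) = 6 - 1/(2 + 7) = 6 - 1/9 = 53/9 ≈ 5.8889)
((5 + S)**2 - 15)*W = ((5 + 53/9)**2 - 15)*4 = ((98/9)**2 - 15)*4 = (9604/81 - 15)*4 = (8389/81)*4 = 33556/81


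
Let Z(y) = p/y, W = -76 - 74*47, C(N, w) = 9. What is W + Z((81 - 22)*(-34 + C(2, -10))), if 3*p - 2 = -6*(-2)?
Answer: -15726464/4425 ≈ -3554.0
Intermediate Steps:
p = 14/3 (p = ⅔ + (-6*(-2))/3 = ⅔ + (⅓)*12 = ⅔ + 4 = 14/3 ≈ 4.6667)
W = -3554 (W = -76 - 3478 = -3554)
Z(y) = 14/(3*y)
W + Z((81 - 22)*(-34 + C(2, -10))) = -3554 + 14/(3*(((81 - 22)*(-34 + 9)))) = -3554 + 14/(3*((59*(-25)))) = -3554 + (14/3)/(-1475) = -3554 + (14/3)*(-1/1475) = -3554 - 14/4425 = -15726464/4425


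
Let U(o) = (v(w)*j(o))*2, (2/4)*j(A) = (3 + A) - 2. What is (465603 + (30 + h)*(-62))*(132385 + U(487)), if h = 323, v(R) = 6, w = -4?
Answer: 63938288549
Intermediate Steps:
j(A) = 2 + 2*A (j(A) = 2*((3 + A) - 2) = 2*(1 + A) = 2 + 2*A)
U(o) = 24 + 24*o (U(o) = (6*(2 + 2*o))*2 = (12 + 12*o)*2 = 24 + 24*o)
(465603 + (30 + h)*(-62))*(132385 + U(487)) = (465603 + (30 + 323)*(-62))*(132385 + (24 + 24*487)) = (465603 + 353*(-62))*(132385 + (24 + 11688)) = (465603 - 21886)*(132385 + 11712) = 443717*144097 = 63938288549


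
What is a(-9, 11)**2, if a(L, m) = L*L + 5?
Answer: 7396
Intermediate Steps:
a(L, m) = 5 + L**2 (a(L, m) = L**2 + 5 = 5 + L**2)
a(-9, 11)**2 = (5 + (-9)**2)**2 = (5 + 81)**2 = 86**2 = 7396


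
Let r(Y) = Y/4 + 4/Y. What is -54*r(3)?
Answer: -225/2 ≈ -112.50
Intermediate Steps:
r(Y) = 4/Y + Y/4 (r(Y) = Y*(1/4) + 4/Y = Y/4 + 4/Y = 4/Y + Y/4)
-54*r(3) = -54*(4/3 + (1/4)*3) = -54*(4*(1/3) + 3/4) = -54*(4/3 + 3/4) = -54*25/12 = -225/2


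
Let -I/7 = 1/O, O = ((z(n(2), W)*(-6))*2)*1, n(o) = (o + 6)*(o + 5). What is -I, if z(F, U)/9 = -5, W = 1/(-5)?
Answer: 7/540 ≈ 0.012963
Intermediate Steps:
W = -1/5 (W = 1*(-1/5) = -1/5 ≈ -0.20000)
n(o) = (5 + o)*(6 + o) (n(o) = (6 + o)*(5 + o) = (5 + o)*(6 + o))
z(F, U) = -45 (z(F, U) = 9*(-5) = -45)
O = 540 (O = (-45*(-6)*2)*1 = (270*2)*1 = 540*1 = 540)
I = -7/540 ≈ -0.012963
-I = -1*(-7/540) = 7/540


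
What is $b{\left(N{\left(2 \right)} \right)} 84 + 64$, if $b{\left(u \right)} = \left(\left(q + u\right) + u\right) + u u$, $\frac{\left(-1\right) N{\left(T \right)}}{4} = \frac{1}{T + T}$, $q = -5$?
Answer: $-440$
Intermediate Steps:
$N{\left(T \right)} = - \frac{2}{T}$ ($N{\left(T \right)} = - \frac{4}{T + T} = - \frac{4}{2 T} = - 4 \frac{1}{2 T} = - \frac{2}{T}$)
$b{\left(u \right)} = -5 + u^{2} + 2 u$ ($b{\left(u \right)} = \left(\left(-5 + u\right) + u\right) + u u = \left(-5 + 2 u\right) + u^{2} = -5 + u^{2} + 2 u$)
$b{\left(N{\left(2 \right)} \right)} 84 + 64 = \left(-5 + \left(- \frac{2}{2}\right)^{2} + 2 \left(- \frac{2}{2}\right)\right) 84 + 64 = \left(-5 + \left(\left(-2\right) \frac{1}{2}\right)^{2} + 2 \left(\left(-2\right) \frac{1}{2}\right)\right) 84 + 64 = \left(-5 + \left(-1\right)^{2} + 2 \left(-1\right)\right) 84 + 64 = \left(-5 + 1 - 2\right) 84 + 64 = \left(-6\right) 84 + 64 = -504 + 64 = -440$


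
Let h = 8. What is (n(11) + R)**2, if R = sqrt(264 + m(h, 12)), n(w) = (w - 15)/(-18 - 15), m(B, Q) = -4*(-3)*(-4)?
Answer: 235240/1089 + 16*sqrt(6)/11 ≈ 219.58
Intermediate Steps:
m(B, Q) = -48 (m(B, Q) = 12*(-4) = -48)
n(w) = 5/11 - w/33 (n(w) = (-15 + w)/(-33) = (-15 + w)*(-1/33) = 5/11 - w/33)
R = 6*sqrt(6) (R = sqrt(264 - 48) = sqrt(216) = 6*sqrt(6) ≈ 14.697)
(n(11) + R)**2 = ((5/11 - 1/33*11) + 6*sqrt(6))**2 = ((5/11 - 1/3) + 6*sqrt(6))**2 = (4/33 + 6*sqrt(6))**2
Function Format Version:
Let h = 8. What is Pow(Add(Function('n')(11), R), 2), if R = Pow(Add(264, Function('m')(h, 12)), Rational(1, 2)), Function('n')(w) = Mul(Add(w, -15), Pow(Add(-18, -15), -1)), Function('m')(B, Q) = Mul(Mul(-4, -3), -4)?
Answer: Add(Rational(235240, 1089), Mul(Rational(16, 11), Pow(6, Rational(1, 2)))) ≈ 219.58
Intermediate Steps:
Function('m')(B, Q) = -48 (Function('m')(B, Q) = Mul(12, -4) = -48)
Function('n')(w) = Add(Rational(5, 11), Mul(Rational(-1, 33), w)) (Function('n')(w) = Mul(Add(-15, w), Pow(-33, -1)) = Mul(Add(-15, w), Rational(-1, 33)) = Add(Rational(5, 11), Mul(Rational(-1, 33), w)))
R = Mul(6, Pow(6, Rational(1, 2))) (R = Pow(Add(264, -48), Rational(1, 2)) = Pow(216, Rational(1, 2)) = Mul(6, Pow(6, Rational(1, 2))) ≈ 14.697)
Pow(Add(Function('n')(11), R), 2) = Pow(Add(Add(Rational(5, 11), Mul(Rational(-1, 33), 11)), Mul(6, Pow(6, Rational(1, 2)))), 2) = Pow(Add(Add(Rational(5, 11), Rational(-1, 3)), Mul(6, Pow(6, Rational(1, 2)))), 2) = Pow(Add(Rational(4, 33), Mul(6, Pow(6, Rational(1, 2)))), 2)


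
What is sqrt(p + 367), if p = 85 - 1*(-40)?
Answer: 2*sqrt(123) ≈ 22.181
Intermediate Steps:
p = 125 (p = 85 + 40 = 125)
sqrt(p + 367) = sqrt(125 + 367) = sqrt(492) = 2*sqrt(123)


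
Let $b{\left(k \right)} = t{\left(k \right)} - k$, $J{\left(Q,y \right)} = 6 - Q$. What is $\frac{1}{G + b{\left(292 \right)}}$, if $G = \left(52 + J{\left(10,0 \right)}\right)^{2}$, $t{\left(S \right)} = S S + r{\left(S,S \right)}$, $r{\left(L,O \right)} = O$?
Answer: $\frac{1}{87568} \approx 1.142 \cdot 10^{-5}$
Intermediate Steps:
$t{\left(S \right)} = S + S^{2}$ ($t{\left(S \right)} = S S + S = S^{2} + S = S + S^{2}$)
$b{\left(k \right)} = - k + k \left(1 + k\right)$ ($b{\left(k \right)} = k \left(1 + k\right) - k = - k + k \left(1 + k\right)$)
$G = 2304$ ($G = \left(52 + \left(6 - 10\right)\right)^{2} = \left(52 - 4\right)^{2} = 48^{2} = 2304$)
$\frac{1}{G + b{\left(292 \right)}} = \frac{1}{2304 + 292^{2}} = \frac{1}{2304 + 85264} = \frac{1}{87568}$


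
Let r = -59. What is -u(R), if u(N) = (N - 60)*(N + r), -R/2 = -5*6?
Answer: 0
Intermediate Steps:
R = 60 (R = -(-10)*6 = -2*(-30) = 60)
u(N) = (-60 + N)*(-59 + N) (u(N) = (N - 60)*(N - 59) = (-60 + N)*(-59 + N))
-u(R) = -(3540 + 60**2 - 119*60) = -(3540 + 3600 - 7140) = -1*0 = 0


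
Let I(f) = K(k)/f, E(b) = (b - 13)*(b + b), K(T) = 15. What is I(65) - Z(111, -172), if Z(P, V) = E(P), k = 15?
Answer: -282825/13 ≈ -21756.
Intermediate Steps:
E(b) = 2*b*(-13 + b) (E(b) = (-13 + b)*(2*b) = 2*b*(-13 + b))
Z(P, V) = 2*P*(-13 + P)
I(f) = 15/f
I(65) - Z(111, -172) = 15/65 - 2*111*(-13 + 111) = 15*(1/65) - 2*111*98 = 3/13 - 1*21756 = 3/13 - 21756 = -282825/13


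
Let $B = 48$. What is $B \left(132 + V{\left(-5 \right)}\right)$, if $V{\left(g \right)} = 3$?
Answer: $6480$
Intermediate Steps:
$B \left(132 + V{\left(-5 \right)}\right) = 48 \left(132 + 3\right) = 48 \cdot 135 = 6480$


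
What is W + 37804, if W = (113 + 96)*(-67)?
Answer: 23801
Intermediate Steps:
W = -14003 (W = 209*(-67) = -14003)
W + 37804 = -14003 + 37804 = 23801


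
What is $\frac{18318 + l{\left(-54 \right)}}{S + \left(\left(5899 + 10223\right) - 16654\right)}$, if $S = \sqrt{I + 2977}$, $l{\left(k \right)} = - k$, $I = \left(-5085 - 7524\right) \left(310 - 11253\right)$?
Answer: $\frac{203623}{2868755} + \frac{1531 \sqrt{8623954}}{2868755} \approx 1.6382$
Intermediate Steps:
$I = 137980287$ ($I = \left(-12609\right) \left(-10943\right) = 137980287$)
$S = 4 \sqrt{8623954}$ ($S = \sqrt{137980287 + 2977} = \sqrt{137983264} = 4 \sqrt{8623954} \approx 11747.0$)
$\frac{18318 + l{\left(-54 \right)}}{S + \left(\left(5899 + 10223\right) - 16654\right)} = \frac{18318 - -54}{4 \sqrt{8623954} + \left(\left(5899 + 10223\right) - 16654\right)} = \frac{18318 + 54}{4 \sqrt{8623954} + \left(16122 - 16654\right)} = \frac{18372}{4 \sqrt{8623954} - 532} = \frac{18372}{-532 + 4 \sqrt{8623954}}$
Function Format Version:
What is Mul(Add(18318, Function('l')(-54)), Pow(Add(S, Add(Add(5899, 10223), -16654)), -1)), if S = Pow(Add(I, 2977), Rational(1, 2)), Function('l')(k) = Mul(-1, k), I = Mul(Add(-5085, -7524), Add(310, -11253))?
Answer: Add(Rational(203623, 2868755), Mul(Rational(1531, 2868755), Pow(8623954, Rational(1, 2)))) ≈ 1.6382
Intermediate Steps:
I = 137980287 (I = Mul(-12609, -10943) = 137980287)
S = Mul(4, Pow(8623954, Rational(1, 2))) (S = Pow(Add(137980287, 2977), Rational(1, 2)) = Pow(137983264, Rational(1, 2)) = Mul(4, Pow(8623954, Rational(1, 2))) ≈ 11747.)
Mul(Add(18318, Function('l')(-54)), Pow(Add(S, Add(Add(5899, 10223), -16654)), -1)) = Mul(Add(18318, Mul(-1, -54)), Pow(Add(Mul(4, Pow(8623954, Rational(1, 2))), Add(Add(5899, 10223), -16654)), -1)) = Mul(Add(18318, 54), Pow(Add(Mul(4, Pow(8623954, Rational(1, 2))), Add(16122, -16654)), -1)) = Mul(18372, Pow(Add(Mul(4, Pow(8623954, Rational(1, 2))), -532), -1)) = Mul(18372, Pow(Add(-532, Mul(4, Pow(8623954, Rational(1, 2)))), -1))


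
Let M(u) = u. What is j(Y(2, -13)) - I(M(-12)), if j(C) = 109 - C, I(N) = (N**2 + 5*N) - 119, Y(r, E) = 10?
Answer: 134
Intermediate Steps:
I(N) = -119 + N**2 + 5*N
j(Y(2, -13)) - I(M(-12)) = (109 - 1*10) - (-119 + (-12)**2 + 5*(-12)) = (109 - 10) - (-119 + 144 - 60) = 99 - 1*(-35) = 99 + 35 = 134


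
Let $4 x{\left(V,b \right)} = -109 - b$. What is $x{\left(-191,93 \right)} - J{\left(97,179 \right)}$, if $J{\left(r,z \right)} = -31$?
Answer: $- \frac{39}{2} \approx -19.5$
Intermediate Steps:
$x{\left(V,b \right)} = - \frac{109}{4} - \frac{b}{4}$ ($x{\left(V,b \right)} = \frac{-109 - b}{4} = - \frac{109}{4} - \frac{b}{4}$)
$x{\left(-191,93 \right)} - J{\left(97,179 \right)} = \left(- \frac{109}{4} - \frac{93}{4}\right) - -31 = \left(- \frac{109}{4} - \frac{93}{4}\right) + 31 = - \frac{101}{2} + 31 = - \frac{39}{2}$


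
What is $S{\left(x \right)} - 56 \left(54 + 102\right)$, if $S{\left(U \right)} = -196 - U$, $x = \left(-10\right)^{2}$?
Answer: $-9032$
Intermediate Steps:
$x = 100$
$S{\left(x \right)} - 56 \left(54 + 102\right) = \left(-196 - 100\right) - 56 \left(54 + 102\right) = \left(-196 - 100\right) - 8736 = -296 - 8736 = -9032$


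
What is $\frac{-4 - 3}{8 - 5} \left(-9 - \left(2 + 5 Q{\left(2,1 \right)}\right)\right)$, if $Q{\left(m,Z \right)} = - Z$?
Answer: $14$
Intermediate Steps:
$\frac{-4 - 3}{8 - 5} \left(-9 - \left(2 + 5 Q{\left(2,1 \right)}\right)\right) = \frac{-4 - 3}{8 - 5} \left(-9 - \left(2 + 5 \left(\left(-1\right) 1\right)\right)\right) = - \frac{7}{3} \left(-9 - -3\right) = \left(-7\right) \frac{1}{3} \left(-9 + \left(-2 + 5\right)\right) = - \frac{7 \left(-9 + 3\right)}{3} = \left(- \frac{7}{3}\right) \left(-6\right) = 14$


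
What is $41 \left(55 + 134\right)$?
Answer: $7749$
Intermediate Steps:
$41 \left(55 + 134\right) = 41 \cdot 189 = 7749$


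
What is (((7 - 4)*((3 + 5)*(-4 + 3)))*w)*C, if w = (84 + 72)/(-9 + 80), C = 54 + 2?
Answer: -209664/71 ≈ -2953.0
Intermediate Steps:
C = 56
w = 156/71 ≈ 2.1972
(((7 - 4)*((3 + 5)*(-4 + 3)))*w)*C = (((7 - 4)*((3 + 5)*(-4 + 3)))*(156/71))*56 = ((3*(8*(-1)))*(156/71))*56 = ((3*(-8))*(156/71))*56 = -24*156/71*56 = -3744/71*56 = -209664/71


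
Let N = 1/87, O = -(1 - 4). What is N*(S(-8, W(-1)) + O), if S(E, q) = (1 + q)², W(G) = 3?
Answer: 19/87 ≈ 0.21839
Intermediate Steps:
O = 3 (O = -1*(-3) = 3)
N = 1/87 ≈ 0.011494
N*(S(-8, W(-1)) + O) = ((1 + 3)² + 3)/87 = (4² + 3)/87 = (16 + 3)/87 = (1/87)*19 = 19/87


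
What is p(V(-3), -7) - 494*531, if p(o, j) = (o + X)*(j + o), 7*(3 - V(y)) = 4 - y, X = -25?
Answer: -262199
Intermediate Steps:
V(y) = 17/7 + y/7 (V(y) = 3 - (4 - y)/7 = 3 + (-4/7 + y/7) = 17/7 + y/7)
p(o, j) = (-25 + o)*(j + o) (p(o, j) = (o - 25)*(j + o) = (-25 + o)*(j + o))
p(V(-3), -7) - 494*531 = ((17/7 + (⅐)*(-3))² - 25*(-7) - 25*(17/7 + (⅐)*(-3)) - 7*(17/7 + (⅐)*(-3))) - 494*531 = ((17/7 - 3/7)² + 175 - 25*(17/7 - 3/7) - 7*(17/7 - 3/7)) - 262314 = (2² + 175 - 25*2 - 7*2) - 262314 = (4 + 175 - 50 - 14) - 262314 = 115 - 262314 = -262199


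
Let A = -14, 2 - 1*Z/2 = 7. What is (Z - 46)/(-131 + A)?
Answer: 56/145 ≈ 0.38621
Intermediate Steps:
Z = -10 (Z = 4 - 2*7 = 4 - 14 = -10)
(Z - 46)/(-131 + A) = (-10 - 46)/(-131 - 14) = -56/(-145) = -1/145*(-56) = 56/145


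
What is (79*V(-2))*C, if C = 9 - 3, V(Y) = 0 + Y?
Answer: -948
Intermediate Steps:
V(Y) = Y
C = 6
(79*V(-2))*C = (79*(-2))*6 = -158*6 = -948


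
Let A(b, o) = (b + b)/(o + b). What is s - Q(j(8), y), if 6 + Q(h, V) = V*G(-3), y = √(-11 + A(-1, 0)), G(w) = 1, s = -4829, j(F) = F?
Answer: -4823 - 3*I ≈ -4823.0 - 3.0*I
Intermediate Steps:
A(b, o) = 2*b/(b + o) (A(b, o) = (2*b)/(b + o) = 2*b/(b + o))
y = 3*I (y = √(-11 + 2*(-1)/(-1 + 0)) = √(-11 + 2*(-1)/(-1)) = √(-11 + 2*(-1)*(-1)) = √(-11 + 2) = √(-9) = 3*I ≈ 3.0*I)
Q(h, V) = -6 + V (Q(h, V) = -6 + V*1 = -6 + V)
s - Q(j(8), y) = -4829 - (-6 + 3*I) = -4829 + (6 - 3*I) = -4823 - 3*I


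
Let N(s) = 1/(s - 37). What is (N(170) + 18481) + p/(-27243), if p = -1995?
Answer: 22320950339/1207773 ≈ 18481.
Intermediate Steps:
N(s) = 1/(-37 + s)
(N(170) + 18481) + p/(-27243) = (1/(-37 + 170) + 18481) - 1995/(-27243) = (1/133 + 18481) - 1995*(-1/27243) = (1/133 + 18481) + 665/9081 = 2457974/133 + 665/9081 = 22320950339/1207773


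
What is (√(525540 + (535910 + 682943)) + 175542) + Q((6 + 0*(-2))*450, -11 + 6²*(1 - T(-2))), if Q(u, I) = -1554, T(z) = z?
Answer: 173988 + √1744393 ≈ 1.7531e+5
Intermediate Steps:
(√(525540 + (535910 + 682943)) + 175542) + Q((6 + 0*(-2))*450, -11 + 6²*(1 - T(-2))) = (√(525540 + (535910 + 682943)) + 175542) - 1554 = (√(525540 + 1218853) + 175542) - 1554 = (√1744393 + 175542) - 1554 = (175542 + √1744393) - 1554 = 173988 + √1744393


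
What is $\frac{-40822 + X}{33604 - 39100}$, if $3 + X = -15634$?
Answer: $\frac{56459}{5496} \approx 10.273$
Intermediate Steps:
$X = -15637$ ($X = -3 - 15634 = -15637$)
$\frac{-40822 + X}{33604 - 39100} = \frac{-40822 - 15637}{33604 - 39100} = - \frac{56459}{-5496} = \left(-56459\right) \left(- \frac{1}{5496}\right) = \frac{56459}{5496}$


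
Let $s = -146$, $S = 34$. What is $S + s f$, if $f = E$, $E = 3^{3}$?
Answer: $-3908$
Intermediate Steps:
$E = 27$
$f = 27$
$S + s f = 34 - 3942 = -3908$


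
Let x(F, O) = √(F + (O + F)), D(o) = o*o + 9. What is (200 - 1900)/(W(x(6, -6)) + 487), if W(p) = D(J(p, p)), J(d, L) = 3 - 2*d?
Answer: -899300/278977 - 20400*√6/278977 ≈ -3.4027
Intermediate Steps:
D(o) = 9 + o² (D(o) = o² + 9 = 9 + o²)
x(F, O) = √(O + 2*F) (x(F, O) = √(F + (F + O)) = √(O + 2*F))
W(p) = 9 + (3 - 2*p)²
(200 - 1900)/(W(x(6, -6)) + 487) = (200 - 1900)/((9 + (-3 + 2*√(-6 + 2*6))²) + 487) = -1700/((9 + (-3 + 2*√(-6 + 12))²) + 487) = -1700/((9 + (-3 + 2*√6)²) + 487) = -1700/(496 + (-3 + 2*√6)²)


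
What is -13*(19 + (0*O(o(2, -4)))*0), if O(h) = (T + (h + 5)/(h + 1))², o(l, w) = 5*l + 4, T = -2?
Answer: -247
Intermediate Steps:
o(l, w) = 4 + 5*l
O(h) = (-2 + (5 + h)/(1 + h))² (O(h) = (-2 + (h + 5)/(h + 1))² = (-2 + (5 + h)/(1 + h))²)
-13*(19 + (0*O(o(2, -4)))*0) = -13*(19 + (0*((3 - (4 + 5*2))²/(1 + (4 + 5*2))²))*0) = -13*(19 + (0*((3 - (4 + 10))²/(1 + (4 + 10))²))*0) = -13*(19 + (0*((3 - 1*14)²/(1 + 14)²))*0) = -13*(19 + (0*((3 - 14)²/15²))*0) = -13*(19 + (0*((1/225)*(-11)²))*0) = -13*(19 + (0*((1/225)*121))*0) = -13*(19 + (0*(121/225))*0) = -13*(19 + 0*0) = -13*(19 + 0) = -13*19 = -247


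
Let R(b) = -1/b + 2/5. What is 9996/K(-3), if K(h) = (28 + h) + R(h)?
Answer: 74970/193 ≈ 388.45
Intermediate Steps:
R(b) = ⅖ - 1/b (R(b) = -1/b + 2*(⅕) = -1/b + ⅖ = ⅖ - 1/b)
K(h) = 142/5 + h - 1/h (K(h) = (28 + h) + (⅖ - 1/h) = 142/5 + h - 1/h)
9996/K(-3) = 9996/(142/5 - 3 - 1/(-3)) = 9996/(142/5 - 3 - 1*(-⅓)) = 9996/(142/5 - 3 + ⅓) = 9996/(386/15) = 9996*(15/386) = 74970/193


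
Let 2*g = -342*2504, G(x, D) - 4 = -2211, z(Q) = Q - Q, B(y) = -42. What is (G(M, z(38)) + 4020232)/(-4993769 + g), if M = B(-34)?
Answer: -4018025/5421953 ≈ -0.74107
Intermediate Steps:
M = -42
z(Q) = 0
G(x, D) = -2207 (G(x, D) = 4 - 2211 = -2207)
g = -428184 (g = (-342*2504)/2 = (1/2)*(-856368) = -428184)
(G(M, z(38)) + 4020232)/(-4993769 + g) = (-2207 + 4020232)/(-4993769 - 428184) = 4018025/(-5421953) = 4018025*(-1/5421953) = -4018025/5421953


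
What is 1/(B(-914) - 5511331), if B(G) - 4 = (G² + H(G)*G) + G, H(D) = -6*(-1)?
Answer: -1/4682329 ≈ -2.1357e-7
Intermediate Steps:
H(D) = 6
B(G) = 4 + G² + 7*G (B(G) = 4 + ((G² + 6*G) + G) = 4 + (G² + 7*G) = 4 + G² + 7*G)
1/(B(-914) - 5511331) = 1/((4 + (-914)² + 7*(-914)) - 5511331) = 1/((4 + 835396 - 6398) - 5511331) = 1/(829002 - 5511331) = 1/(-4682329) = -1/4682329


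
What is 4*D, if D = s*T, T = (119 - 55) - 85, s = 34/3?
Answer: -952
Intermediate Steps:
s = 34/3 (s = 34*(⅓) = 34/3 ≈ 11.333)
T = -21 (T = 64 - 85 = -21)
D = -238 (D = (34/3)*(-21) = -238)
4*D = 4*(-238) = -952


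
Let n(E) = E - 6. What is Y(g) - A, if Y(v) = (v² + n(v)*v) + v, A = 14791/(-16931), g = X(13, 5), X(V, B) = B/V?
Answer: -2156346/2861339 ≈ -0.75361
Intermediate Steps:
n(E) = -6 + E
g = 5/13 ≈ 0.38462
A = -14791/16931 (A = 14791*(-1/16931) = -14791/16931 ≈ -0.87360)
Y(v) = v + v² + v*(-6 + v) (Y(v) = (v² + (-6 + v)*v) + v = (v² + v*(-6 + v)) + v = v + v² + v*(-6 + v))
Y(g) - A = 5*(-5 + 2*(5/13))/13 - 1*(-14791/16931) = 5*(-5 + 10/13)/13 + 14791/16931 = (5/13)*(-55/13) + 14791/16931 = -275/169 + 14791/16931 = -2156346/2861339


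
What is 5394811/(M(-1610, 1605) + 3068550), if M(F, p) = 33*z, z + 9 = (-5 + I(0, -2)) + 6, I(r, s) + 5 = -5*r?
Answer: 5394811/3068121 ≈ 1.7583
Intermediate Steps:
I(r, s) = -5 - 5*r
z = -13 (z = -9 + ((-5 + (-5 - 5*0)) + 6) = -9 + ((-5 + (-5 + 0)) + 6) = -9 + ((-5 - 5) + 6) = -9 + (-10 + 6) = -9 - 4 = -13)
M(F, p) = -429 (M(F, p) = 33*(-13) = -429)
5394811/(M(-1610, 1605) + 3068550) = 5394811/(-429 + 3068550) = 5394811/3068121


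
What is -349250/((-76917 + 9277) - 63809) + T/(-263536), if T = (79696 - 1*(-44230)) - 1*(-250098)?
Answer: 765622629/618598994 ≈ 1.2377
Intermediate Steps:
T = 374024 (T = (79696 + 44230) + 250098 = 123926 + 250098 = 374024)
-349250/((-76917 + 9277) - 63809) + T/(-263536) = -349250/((-76917 + 9277) - 63809) + 374024/(-263536) = -349250/(-67640 - 63809) + 374024*(-1/263536) = -349250/(-131449) - 6679/4706 = -349250*(-1/131449) - 6679/4706 = 349250/131449 - 6679/4706 = 765622629/618598994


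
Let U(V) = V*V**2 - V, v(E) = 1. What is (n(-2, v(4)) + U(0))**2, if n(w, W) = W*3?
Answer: 9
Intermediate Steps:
n(w, W) = 3*W
U(V) = V**3 - V
(n(-2, v(4)) + U(0))**2 = (3*1 + (0**3 - 1*0))**2 = (3 + (0 + 0))**2 = (3 + 0)**2 = 3**2 = 9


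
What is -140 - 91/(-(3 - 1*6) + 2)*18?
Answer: -2338/5 ≈ -467.60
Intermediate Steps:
-140 - 91/(-(3 - 1*6) + 2)*18 = -140 - 91/(-(3 - 6) + 2)*18 = -140 - 91/(-1*(-3) + 2)*18 = -140 - 91/(3 + 2)*18 = -140 - 91/5*18 = -140 - 1638/5 = -2338/5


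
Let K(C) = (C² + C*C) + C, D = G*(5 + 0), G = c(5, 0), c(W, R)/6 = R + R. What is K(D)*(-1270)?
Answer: 0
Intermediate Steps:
c(W, R) = 12*R (c(W, R) = 6*(R + R) = 6*(2*R) = 12*R)
G = 0 (G = 12*0 = 0)
D = 0 (D = 0*(5 + 0) = 0*5 = 0)
K(C) = C + 2*C² (K(C) = (C² + C²) + C = 2*C² + C = C + 2*C²)
K(D)*(-1270) = (0*(1 + 2*0))*(-1270) = (0*(1 + 0))*(-1270) = (0*1)*(-1270) = 0*(-1270) = 0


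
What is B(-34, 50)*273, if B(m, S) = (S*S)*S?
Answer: 34125000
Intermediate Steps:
B(m, S) = S**3 (B(m, S) = S**2*S = S**3)
B(-34, 50)*273 = 50**3*273 = 125000*273 = 34125000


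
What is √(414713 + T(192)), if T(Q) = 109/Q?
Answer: √238875015/24 ≈ 643.98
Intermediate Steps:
√(414713 + T(192)) = √(414713 + 109/192) = √(79625005/192) = √238875015/24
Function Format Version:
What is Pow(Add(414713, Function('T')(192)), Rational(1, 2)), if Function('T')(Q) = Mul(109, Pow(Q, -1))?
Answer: Mul(Rational(1, 24), Pow(238875015, Rational(1, 2))) ≈ 643.98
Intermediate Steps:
Pow(Add(414713, Function('T')(192)), Rational(1, 2)) = Pow(Add(414713, Mul(109, Pow(192, -1))), Rational(1, 2)) = Pow(Add(414713, Mul(109, Rational(1, 192))), Rational(1, 2)) = Pow(Add(414713, Rational(109, 192)), Rational(1, 2)) = Pow(Rational(79625005, 192), Rational(1, 2)) = Mul(Rational(1, 24), Pow(238875015, Rational(1, 2)))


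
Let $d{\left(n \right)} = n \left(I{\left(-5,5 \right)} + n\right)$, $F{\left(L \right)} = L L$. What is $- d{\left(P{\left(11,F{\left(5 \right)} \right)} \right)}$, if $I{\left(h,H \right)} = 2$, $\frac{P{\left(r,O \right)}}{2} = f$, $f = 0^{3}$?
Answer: $0$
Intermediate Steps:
$F{\left(L \right)} = L^{2}$
$f = 0$
$P{\left(r,O \right)} = 0$ ($P{\left(r,O \right)} = 2 \cdot 0 = 0$)
$d{\left(n \right)} = n \left(2 + n\right)$
$- d{\left(P{\left(11,F{\left(5 \right)} \right)} \right)} = - 0 \left(2 + 0\right) = - 0 \cdot 2 = \left(-1\right) 0 = 0$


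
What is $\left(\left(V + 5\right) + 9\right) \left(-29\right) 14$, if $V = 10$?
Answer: $-9744$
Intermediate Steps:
$\left(\left(V + 5\right) + 9\right) \left(-29\right) 14 = \left(\left(10 + 5\right) + 9\right) \left(-29\right) 14 = \left(15 + 9\right) \left(-29\right) 14 = 24 \left(-29\right) 14 = \left(-696\right) 14 = -9744$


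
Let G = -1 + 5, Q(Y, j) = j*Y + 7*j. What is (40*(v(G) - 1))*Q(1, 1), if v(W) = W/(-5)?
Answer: -576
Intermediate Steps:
Q(Y, j) = 7*j + Y*j (Q(Y, j) = Y*j + 7*j = 7*j + Y*j)
G = 4
v(W) = -W/5 (v(W) = W*(-⅕) = -W/5)
(40*(v(G) - 1))*Q(1, 1) = (40*(-⅕*4 - 1))*(1*(7 + 1)) = (40*(-⅘ - 1))*(1*8) = (40*(-9/5))*8 = -72*8 = -576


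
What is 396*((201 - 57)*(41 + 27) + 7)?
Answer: 3880404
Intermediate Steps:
396*((201 - 57)*(41 + 27) + 7) = 396*(144*68 + 7) = 396*(9792 + 7) = 396*9799 = 3880404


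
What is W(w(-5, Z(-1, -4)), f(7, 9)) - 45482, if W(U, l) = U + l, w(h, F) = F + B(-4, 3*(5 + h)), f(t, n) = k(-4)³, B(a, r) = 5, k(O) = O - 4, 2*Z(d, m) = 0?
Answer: -45989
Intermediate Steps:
Z(d, m) = 0 (Z(d, m) = (½)*0 = 0)
k(O) = -4 + O
f(t, n) = -512 (f(t, n) = (-4 - 4)³ = (-8)³ = -512)
w(h, F) = 5 + F (w(h, F) = F + 5 = 5 + F)
W(w(-5, Z(-1, -4)), f(7, 9)) - 45482 = ((5 + 0) - 512) - 45482 = (5 - 512) - 45482 = -507 - 45482 = -45989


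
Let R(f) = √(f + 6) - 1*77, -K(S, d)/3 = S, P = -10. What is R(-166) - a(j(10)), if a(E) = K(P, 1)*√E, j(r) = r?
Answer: -77 - √10*(30 - 4*I) ≈ -171.87 + 12.649*I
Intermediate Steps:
K(S, d) = -3*S
R(f) = -77 + √(6 + f) (R(f) = √(6 + f) - 77 = -77 + √(6 + f))
a(E) = 30*√E (a(E) = (-3*(-10))*√E = 30*√E)
R(-166) - a(j(10)) = (-77 + √(6 - 166)) - 30*√10 = (-77 + √(-160)) - 30*√10 = (-77 + 4*I*√10) - 30*√10 = -77 - 30*√10 + 4*I*√10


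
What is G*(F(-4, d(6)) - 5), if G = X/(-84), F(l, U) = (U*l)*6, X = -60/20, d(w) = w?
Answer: -149/28 ≈ -5.3214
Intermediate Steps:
X = -3 (X = -60*1/20 = -3)
F(l, U) = 6*U*l
G = 1/28 (G = -3/(-84) = -3*(-1/84) = 1/28 ≈ 0.035714)
G*(F(-4, d(6)) - 5) = (6*6*(-4) - 5)/28 = (-144 - 5)/28 = (1/28)*(-149) = -149/28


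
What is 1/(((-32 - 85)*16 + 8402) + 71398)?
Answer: 1/77928 ≈ 1.2832e-5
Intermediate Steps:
1/(((-32 - 85)*16 + 8402) + 71398) = 1/((-117*16 + 8402) + 71398) = 1/((-1872 + 8402) + 71398) = 1/(6530 + 71398) = 1/77928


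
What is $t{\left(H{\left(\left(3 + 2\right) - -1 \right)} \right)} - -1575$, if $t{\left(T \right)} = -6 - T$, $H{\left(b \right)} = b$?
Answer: $1563$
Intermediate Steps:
$t{\left(H{\left(\left(3 + 2\right) - -1 \right)} \right)} - -1575 = \left(-6 - \left(\left(3 + 2\right) - -1\right)\right) - -1575 = \left(-6 - \left(5 + 1\right)\right) + 1575 = \left(-6 - 6\right) + 1575 = -12 + 1575 = 1563$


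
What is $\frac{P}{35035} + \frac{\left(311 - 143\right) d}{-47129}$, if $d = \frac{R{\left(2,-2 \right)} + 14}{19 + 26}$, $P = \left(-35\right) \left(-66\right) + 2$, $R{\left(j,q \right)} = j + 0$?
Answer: $\frac{320608472}{4953493545} \approx 0.064724$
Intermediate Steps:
$R{\left(j,q \right)} = j$
$P = 2312$ ($P = 2310 + 2 = 2312$)
$d = \frac{16}{45}$ ($d = \frac{2 + 14}{19 + 26} = \frac{16}{45} \approx 0.35556$)
$\frac{P}{35035} + \frac{\left(311 - 143\right) d}{-47129} = \frac{2312}{35035} + \frac{\left(311 - 143\right) \frac{16}{45}}{-47129} = 2312 \cdot \frac{1}{35035} + 168 \cdot \frac{16}{45} \left(- \frac{1}{47129}\right) = \frac{2312}{35035} + \frac{896}{15} \left(- \frac{1}{47129}\right) = \frac{2312}{35035} - \frac{896}{706935} = \frac{320608472}{4953493545}$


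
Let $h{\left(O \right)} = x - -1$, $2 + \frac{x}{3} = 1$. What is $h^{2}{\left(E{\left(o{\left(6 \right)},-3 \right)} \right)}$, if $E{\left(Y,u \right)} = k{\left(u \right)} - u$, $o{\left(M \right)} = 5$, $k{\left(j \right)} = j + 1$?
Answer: $4$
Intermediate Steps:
$k{\left(j \right)} = 1 + j$
$x = -3$ ($x = -6 + 3 \cdot 1 = -6 + 3 = -3$)
$E{\left(Y,u \right)} = 1$ ($E{\left(Y,u \right)} = \left(1 + u\right) - u = 1$)
$h{\left(O \right)} = -2$ ($h{\left(O \right)} = -3 - -1 = -3 + 1 = -2$)
$h^{2}{\left(E{\left(o{\left(6 \right)},-3 \right)} \right)} = \left(-2\right)^{2} = 4$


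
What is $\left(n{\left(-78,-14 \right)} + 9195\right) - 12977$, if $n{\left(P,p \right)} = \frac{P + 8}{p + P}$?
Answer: $- \frac{173937}{46} \approx -3781.2$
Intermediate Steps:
$n{\left(P,p \right)} = \frac{8 + P}{P + p}$
$\left(n{\left(-78,-14 \right)} + 9195\right) - 12977 = \left(\frac{8 - 78}{-78 - 14} + 9195\right) - 12977 = \left(\frac{1}{-92} \left(-70\right) + 9195\right) - 12977 = \left(\left(- \frac{1}{92}\right) \left(-70\right) + 9195\right) - 12977 = \left(\frac{35}{46} + 9195\right) - 12977 = \frac{423005}{46} - 12977 = - \frac{173937}{46}$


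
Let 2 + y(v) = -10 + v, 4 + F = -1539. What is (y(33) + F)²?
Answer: 2316484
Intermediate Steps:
F = -1543 (F = -4 - 1539 = -1543)
y(v) = -12 + v (y(v) = -2 + (-10 + v) = -12 + v)
(y(33) + F)² = ((-12 + 33) - 1543)² = (21 - 1543)² = (-1522)² = 2316484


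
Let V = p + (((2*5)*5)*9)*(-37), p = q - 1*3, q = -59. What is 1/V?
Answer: -1/16712 ≈ -5.9837e-5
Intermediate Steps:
p = -62 (p = -59 - 1*3 = -59 - 3 = -62)
V = -16712 (V = -62 + (((2*5)*5)*9)*(-37) = -62 + ((10*5)*9)*(-37) = -62 + (50*9)*(-37) = -62 + 450*(-37) = -62 - 16650 = -16712)
1/V = 1/(-16712) = -1/16712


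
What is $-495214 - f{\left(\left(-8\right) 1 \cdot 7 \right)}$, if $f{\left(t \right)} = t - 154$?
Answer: $-495004$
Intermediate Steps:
$f{\left(t \right)} = -154 + t$
$-495214 - f{\left(\left(-8\right) 1 \cdot 7 \right)} = -495214 - \left(-154 + \left(-8\right) 1 \cdot 7\right) = -495214 - \left(-154 - 56\right) = -495214 - -210 = -495214 + 210 = -495004$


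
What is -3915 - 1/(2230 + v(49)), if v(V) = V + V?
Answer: -9114121/2328 ≈ -3915.0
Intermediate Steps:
v(V) = 2*V
-3915 - 1/(2230 + v(49)) = -3915 - 1/(2230 + 2*49) = -3915 - 1/(2230 + 98) = -3915 - 1/2328 = -9114121/2328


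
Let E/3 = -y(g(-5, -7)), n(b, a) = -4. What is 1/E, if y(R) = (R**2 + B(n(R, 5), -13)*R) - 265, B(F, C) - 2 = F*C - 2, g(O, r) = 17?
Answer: -1/2724 ≈ -0.00036711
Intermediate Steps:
B(F, C) = C*F (B(F, C) = 2 + (F*C - 2) = 2 + (C*F - 2) = 2 + (-2 + C*F) = C*F)
y(R) = -265 + R**2 + 52*R (y(R) = (R**2 + (-13*(-4))*R) - 265 = (R**2 + 52*R) - 265 = -265 + R**2 + 52*R)
E = -2724 (E = 3*(-(-265 + 17**2 + 52*17)) = 3*(-(-265 + 289 + 884)) = 3*(-1*908) = 3*(-908) = -2724)
1/E = 1/(-2724) = -1/2724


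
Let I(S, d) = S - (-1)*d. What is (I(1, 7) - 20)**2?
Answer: 144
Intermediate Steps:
I(S, d) = S + d
(I(1, 7) - 20)**2 = ((1 + 7) - 20)**2 = (8 - 20)**2 = (-12)**2 = 144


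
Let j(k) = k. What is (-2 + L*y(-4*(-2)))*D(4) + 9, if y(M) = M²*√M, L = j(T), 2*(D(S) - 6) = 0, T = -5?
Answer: -3 - 3840*√2 ≈ -5433.6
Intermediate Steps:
D(S) = 6 (D(S) = 6 + (½)*0 = 6 + 0 = 6)
L = -5
y(M) = M^(5/2)
(-2 + L*y(-4*(-2)))*D(4) + 9 = (-2 - 5*128*√2)*6 + 9 = (-2 - 640*√2)*6 + 9 = (-12 - 3840*√2) + 9 = -3 - 3840*√2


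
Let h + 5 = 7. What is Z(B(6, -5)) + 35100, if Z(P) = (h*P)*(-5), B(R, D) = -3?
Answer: 35130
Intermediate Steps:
h = 2 (h = -5 + 7 = 2)
Z(P) = -10*P (Z(P) = (2*P)*(-5) = -10*P)
Z(B(6, -5)) + 35100 = -10*(-3) + 35100 = 30 + 35100 = 35130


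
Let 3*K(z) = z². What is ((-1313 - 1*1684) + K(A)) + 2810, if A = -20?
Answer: -161/3 ≈ -53.667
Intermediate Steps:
K(z) = z²/3
((-1313 - 1*1684) + K(A)) + 2810 = ((-1313 - 1*1684) + (⅓)*(-20)²) + 2810 = ((-1313 - 1684) + (⅓)*400) + 2810 = (-2997 + 400/3) + 2810 = -8591/3 + 2810 = -161/3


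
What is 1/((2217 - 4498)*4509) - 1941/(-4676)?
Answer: 119540339/287980812 ≈ 0.41510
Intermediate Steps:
1/((2217 - 4498)*4509) - 1941/(-4676) = (1/4509)/(-2281) - 1941*(-1/4676) = -1/2281*1/4509 + 1941/4676 = -1/10285029 + 1941/4676 = 119540339/287980812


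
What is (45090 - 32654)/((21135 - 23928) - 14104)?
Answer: -12436/16897 ≈ -0.73599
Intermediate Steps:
(45090 - 32654)/((21135 - 23928) - 14104) = 12436/(-2793 - 14104) = 12436/(-16897) = 12436*(-1/16897) = -12436/16897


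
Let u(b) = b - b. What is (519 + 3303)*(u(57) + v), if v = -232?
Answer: -886704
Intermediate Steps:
u(b) = 0
(519 + 3303)*(u(57) + v) = (519 + 3303)*(0 - 232) = 3822*(-232) = -886704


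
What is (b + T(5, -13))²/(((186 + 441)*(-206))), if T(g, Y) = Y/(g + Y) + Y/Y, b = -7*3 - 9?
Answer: -15987/2755456 ≈ -0.0058019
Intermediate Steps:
b = -30 (b = -21 - 9 = -30)
T(g, Y) = 1 + Y/(Y + g) (T(g, Y) = Y/(Y + g) + 1 = 1 + Y/(Y + g))
(b + T(5, -13))²/(((186 + 441)*(-206))) = (-30 + (5 + 2*(-13))/(-13 + 5))²/(((186 + 441)*(-206))) = (-30 + (5 - 26)/(-8))²/((627*(-206))) = (-30 - ⅛*(-21))²/(-129162) = (-30 + 21/8)²*(-1/129162) = (-219/8)²*(-1/129162) = (47961/64)*(-1/129162) = -15987/2755456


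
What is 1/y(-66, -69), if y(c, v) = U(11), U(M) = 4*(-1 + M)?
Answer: 1/40 ≈ 0.025000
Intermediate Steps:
U(M) = -4 + 4*M
y(c, v) = 40 (y(c, v) = -4 + 4*11 = -4 + 44 = 40)
1/y(-66, -69) = 1/40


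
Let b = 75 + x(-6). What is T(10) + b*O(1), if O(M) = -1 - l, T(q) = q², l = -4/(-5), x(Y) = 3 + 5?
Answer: -247/5 ≈ -49.400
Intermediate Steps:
x(Y) = 8
l = ⅘ (l = -4*(-⅕) = ⅘ ≈ 0.80000)
b = 83 (b = 75 + 8 = 83)
O(M) = -9/5 (O(M) = -1 - 1*⅘ = -1 - ⅘ = -9/5)
T(10) + b*O(1) = 10² + 83*(-9/5) = 100 - 747/5 = -247/5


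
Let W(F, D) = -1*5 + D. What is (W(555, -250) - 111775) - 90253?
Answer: -202283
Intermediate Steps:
W(F, D) = -5 + D
(W(555, -250) - 111775) - 90253 = ((-5 - 250) - 111775) - 90253 = (-255 - 111775) - 90253 = -112030 - 90253 = -202283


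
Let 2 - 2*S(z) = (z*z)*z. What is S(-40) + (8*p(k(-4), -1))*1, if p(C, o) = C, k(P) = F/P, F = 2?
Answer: 31997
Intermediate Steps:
S(z) = 1 - z³/2 (S(z) = 1 - z*z*z/2 = 1 - z²*z/2 = 1 - z³/2)
k(P) = 2/P
S(-40) + (8*p(k(-4), -1))*1 = (1 - ½*(-40)³) + (8*(2/(-4)))*1 = (1 - ½*(-64000)) + (8*(2*(-¼)))*1 = (1 + 32000) + (8*(-½))*1 = 32001 - 4*1 = 32001 - 4 = 31997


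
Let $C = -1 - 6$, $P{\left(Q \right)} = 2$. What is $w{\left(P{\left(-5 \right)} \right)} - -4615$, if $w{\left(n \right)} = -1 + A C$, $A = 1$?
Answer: $4607$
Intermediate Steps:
$C = -7$ ($C = -1 - 6 = -7$)
$w{\left(n \right)} = -8$ ($w{\left(n \right)} = -1 + 1 \left(-7\right) = -1 - 7 = -8$)
$w{\left(P{\left(-5 \right)} \right)} - -4615 = -8 - -4615 = -8 + 4615 = 4607$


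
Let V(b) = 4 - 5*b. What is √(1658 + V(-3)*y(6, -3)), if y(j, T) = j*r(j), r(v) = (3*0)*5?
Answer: √1658 ≈ 40.719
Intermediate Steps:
r(v) = 0 (r(v) = 0*5 = 0)
y(j, T) = 0 (y(j, T) = j*0 = 0)
√(1658 + V(-3)*y(6, -3)) = √(1658 + (4 - 5*(-3))*0) = √(1658 + (4 + 15)*0) = √(1658 + 19*0) = √(1658 + 0) = √1658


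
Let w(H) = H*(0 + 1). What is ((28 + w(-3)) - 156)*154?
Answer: -20174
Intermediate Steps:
w(H) = H (w(H) = H*1 = H)
((28 + w(-3)) - 156)*154 = ((28 - 3) - 156)*154 = (25 - 156)*154 = -131*154 = -20174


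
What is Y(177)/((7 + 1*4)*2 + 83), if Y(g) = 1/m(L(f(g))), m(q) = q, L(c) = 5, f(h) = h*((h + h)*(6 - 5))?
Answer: 1/525 ≈ 0.0019048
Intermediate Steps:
f(h) = 2*h² (f(h) = h*((2*h)*1) = h*(2*h) = 2*h²)
Y(g) = ⅕ (Y(g) = 1/5 = ⅕)
Y(177)/((7 + 1*4)*2 + 83) = 1/(5*((7 + 1*4)*2 + 83)) = 1/(5*((7 + 4)*2 + 83)) = 1/(5*(11*2 + 83)) = 1/(5*(22 + 83)) = (⅕)/105 = (⅕)*(1/105) = 1/525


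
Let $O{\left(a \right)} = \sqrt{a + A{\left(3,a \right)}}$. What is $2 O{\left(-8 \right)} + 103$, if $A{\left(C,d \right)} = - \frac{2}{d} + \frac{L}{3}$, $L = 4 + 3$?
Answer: $103 + \frac{i \sqrt{195}}{3} \approx 103.0 + 4.6547 i$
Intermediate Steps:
$L = 7$
$A{\left(C,d \right)} = \frac{7}{3} - \frac{2}{d}$ ($A{\left(C,d \right)} = - \frac{2}{d} + \frac{7}{3} = \frac{7}{3} - \frac{2}{d}$)
$O{\left(a \right)} = \sqrt{\frac{7}{3} + a - \frac{2}{a}}$ ($O{\left(a \right)} = \sqrt{a + \left(\frac{7}{3} - \frac{2}{a}\right)} = \sqrt{\frac{7}{3} + a - \frac{2}{a}}$)
$2 O{\left(-8 \right)} + 103 = 2 \frac{\sqrt{21 - \frac{18}{-8} + 9 \left(-8\right)}}{3} + 103 = 2 \frac{\sqrt{21 - - \frac{9}{4} - 72}}{3} + 103 = 2 \frac{\sqrt{21 + \frac{9}{4} - 72}}{3} + 103 = 2 \frac{\sqrt{- \frac{195}{4}}}{3} + 103 = 2 \frac{\frac{1}{2} i \sqrt{195}}{3} + 103 = 2 \frac{i \sqrt{195}}{6} + 103 = \frac{i \sqrt{195}}{3} + 103 = 103 + \frac{i \sqrt{195}}{3}$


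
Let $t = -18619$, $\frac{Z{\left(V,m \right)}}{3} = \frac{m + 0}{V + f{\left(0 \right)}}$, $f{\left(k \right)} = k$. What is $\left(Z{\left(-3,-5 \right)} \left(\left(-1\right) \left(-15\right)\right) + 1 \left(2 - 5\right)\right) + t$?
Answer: $-18547$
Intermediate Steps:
$Z{\left(V,m \right)} = \frac{3 m}{V}$ ($Z{\left(V,m \right)} = 3 \frac{m + 0}{V + 0} = 3 \frac{m}{V} = \frac{3 m}{V}$)
$\left(Z{\left(-3,-5 \right)} \left(\left(-1\right) \left(-15\right)\right) + 1 \left(2 - 5\right)\right) + t = \left(3 \left(-5\right) \frac{1}{-3} \left(\left(-1\right) \left(-15\right)\right) + 1 \left(2 - 5\right)\right) - 18619 = \left(3 \left(-5\right) \left(- \frac{1}{3}\right) 15 + 1 \left(-3\right)\right) - 18619 = \left(5 \cdot 15 - 3\right) - 18619 = \left(75 - 3\right) - 18619 = 72 - 18619 = -18547$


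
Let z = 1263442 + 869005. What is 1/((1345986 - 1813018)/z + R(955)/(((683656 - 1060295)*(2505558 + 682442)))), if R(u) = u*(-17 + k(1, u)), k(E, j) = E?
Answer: -32006033819475050/7009712840805423 ≈ -4.5660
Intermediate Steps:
z = 2132447
R(u) = -16*u (R(u) = u*(-17 + 1) = u*(-16) = -16*u)
1/((1345986 - 1813018)/z + R(955)/(((683656 - 1060295)*(2505558 + 682442)))) = 1/((1345986 - 1813018)/2132447 + (-16*955)/(((683656 - 1060295)*(2505558 + 682442)))) = 1/(-467032*1/2132447 - 15280/((-376639*3188000))) = 1/(-467032/2132447 - 15280/(-1200725132000)) = 1/(-467032/2132447 - 15280*(-1/1200725132000)) = 1/(-467032/2132447 + 191/15009064150) = 1/(-7009712840805423/32006033819475050) = -32006033819475050/7009712840805423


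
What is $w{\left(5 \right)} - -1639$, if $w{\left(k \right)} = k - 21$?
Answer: $1623$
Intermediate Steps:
$w{\left(k \right)} = -21 + k$ ($w{\left(k \right)} = k - 21 = -21 + k$)
$w{\left(5 \right)} - -1639 = \left(-21 + 5\right) - -1639 = -16 + 1639 = 1623$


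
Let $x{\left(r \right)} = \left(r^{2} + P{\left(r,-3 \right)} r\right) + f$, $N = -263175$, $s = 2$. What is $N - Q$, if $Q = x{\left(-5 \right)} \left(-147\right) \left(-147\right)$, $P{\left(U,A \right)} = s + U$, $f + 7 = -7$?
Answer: $-825009$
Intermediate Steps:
$f = -14$ ($f = -7 - 7 = -14$)
$P{\left(U,A \right)} = 2 + U$
$x{\left(r \right)} = -14 + r^{2} + r \left(2 + r\right)$ ($x{\left(r \right)} = \left(r^{2} + \left(2 + r\right) r\right) - 14 = \left(r^{2} + r \left(2 + r\right)\right) - 14 = -14 + r^{2} + r \left(2 + r\right)$)
$Q = 561834$ ($Q = \left(-14 + 2 \left(-5\right) + 2 \left(-5\right)^{2}\right) \left(-147\right) \left(-147\right) = \left(-14 - 10 + 2 \cdot 25\right) \left(-147\right) \left(-147\right) = \left(-14 - 10 + 50\right) \left(-147\right) \left(-147\right) = 26 \left(-147\right) \left(-147\right) = \left(-3822\right) \left(-147\right) = 561834$)
$N - Q = -263175 - 561834 = -825009$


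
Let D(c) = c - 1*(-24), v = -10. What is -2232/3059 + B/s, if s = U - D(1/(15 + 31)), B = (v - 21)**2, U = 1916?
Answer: -8432434/38032547 ≈ -0.22172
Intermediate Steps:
D(c) = 24 + c (D(c) = c + 24 = 24 + c)
B = 961 (B = (-10 - 21)**2 = (-31)**2 = 961)
s = 87031/46 (s = 1916 - (24 + 1/(15 + 31)) = 1916 - (24 + 1/46) = 1916 - 1*1105/46 = 1916 - 1105/46 = 87031/46 ≈ 1892.0)
-2232/3059 + B/s = -2232/3059 + 961/(87031/46) = -2232*1/3059 + 961*(46/87031) = -2232/3059 + 44206/87031 = -8432434/38032547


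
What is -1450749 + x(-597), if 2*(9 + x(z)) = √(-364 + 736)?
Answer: -1450758 + √93 ≈ -1.4507e+6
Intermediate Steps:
x(z) = -9 + √93 (x(z) = -9 + √(-364 + 736)/2 = -9 + √372/2 = -9 + (2*√93)/2 = -9 + √93)
-1450749 + x(-597) = -1450749 + (-9 + √93) = -1450758 + √93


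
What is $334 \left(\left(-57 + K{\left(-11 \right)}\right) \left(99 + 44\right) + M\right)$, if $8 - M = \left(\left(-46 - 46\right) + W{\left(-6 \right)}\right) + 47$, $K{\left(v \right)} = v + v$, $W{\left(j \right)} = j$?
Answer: $-3753492$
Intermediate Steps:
$K{\left(v \right)} = 2 v$
$M = 59$ ($M = 8 - \left(\left(\left(-46 - 46\right) - 6\right) + 47\right) = 8 - \left(\left(-92 - 6\right) + 47\right) = 8 - \left(-98 + 47\right) = 8 - -51 = 8 + 51 = 59$)
$334 \left(\left(-57 + K{\left(-11 \right)}\right) \left(99 + 44\right) + M\right) = 334 \left(\left(-57 + 2 \left(-11\right)\right) \left(99 + 44\right) + 59\right) = 334 \left(\left(-57 - 22\right) 143 + 59\right) = 334 \left(\left(-79\right) 143 + 59\right) = 334 \left(-11297 + 59\right) = 334 \left(-11238\right) = -3753492$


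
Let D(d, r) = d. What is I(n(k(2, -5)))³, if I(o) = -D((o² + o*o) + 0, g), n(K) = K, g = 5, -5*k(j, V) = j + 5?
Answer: -941192/15625 ≈ -60.236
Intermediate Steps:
k(j, V) = -1 - j/5 (k(j, V) = -(j + 5)/5 = -(5 + j)/5 = -1 - j/5)
I(o) = -2*o² (I(o) = -((o² + o*o) + 0) = -((o² + o²) + 0) = -(2*o² + 0) = -2*o²)
I(n(k(2, -5)))³ = (-2*(-1 - ⅕*2)²)³ = (-2*(-1 - ⅖)²)³ = (-2*(-7/5)²)³ = (-2*49/25)³ = (-98/25)³ = -941192/15625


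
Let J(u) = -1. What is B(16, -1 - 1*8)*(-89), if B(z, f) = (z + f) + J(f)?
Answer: -534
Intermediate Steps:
B(z, f) = -1 + f + z (B(z, f) = (z + f) - 1 = (f + z) - 1 = -1 + f + z)
B(16, -1 - 1*8)*(-89) = (-1 + (-1 - 1*8) + 16)*(-89) = (-1 + (-1 - 8) + 16)*(-89) = (-1 - 9 + 16)*(-89) = 6*(-89) = -534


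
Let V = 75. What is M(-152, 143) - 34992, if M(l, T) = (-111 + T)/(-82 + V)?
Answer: -244976/7 ≈ -34997.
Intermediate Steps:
M(l, T) = 111/7 - T/7 (M(l, T) = (-111 + T)/(-82 + 75) = (-111 + T)/(-7) = (-111 + T)*(-⅐) = 111/7 - T/7)
M(-152, 143) - 34992 = (111/7 - ⅐*143) - 34992 = (111/7 - 143/7) - 34992 = -32/7 - 34992 = -244976/7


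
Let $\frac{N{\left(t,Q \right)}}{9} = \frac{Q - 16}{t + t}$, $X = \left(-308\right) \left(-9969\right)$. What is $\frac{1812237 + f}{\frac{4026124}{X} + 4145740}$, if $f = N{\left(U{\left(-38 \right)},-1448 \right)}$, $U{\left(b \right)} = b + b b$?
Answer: $\frac{977938437720321}{2237174422381153} \approx 0.43713$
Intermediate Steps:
$X = 3070452$
$U{\left(b \right)} = b + b^{2}$
$N{\left(t,Q \right)} = \frac{9 \left(-16 + Q\right)}{2 t}$ ($N{\left(t,Q \right)} = 9 \frac{Q - 16}{t + t} = 9 \frac{-16 + Q}{2 t} = \frac{9 \left(-16 + Q\right)}{2 t}$)
$f = - \frac{3294}{703}$ ($f = \frac{9 \left(-16 - 1448\right)}{2 \left(- 38 \left(1 - 38\right)\right)} = \frac{9}{2} \frac{1}{\left(-38\right) \left(-37\right)} \left(-1464\right) = \frac{9}{2} \cdot \frac{1}{1406} \left(-1464\right) = - \frac{3294}{703} \approx -4.6856$)
$\frac{1812237 + f}{\frac{4026124}{X} + 4145740} = \frac{1812237 - \frac{3294}{703}}{\frac{4026124}{3070452} + 4145740} = \frac{1273999317}{703 \left(4026124 \cdot \frac{1}{3070452} + 4145740\right)} = \frac{1273999317}{703 \left(\frac{1006531}{767613} + 4145740\right)} = \frac{1273999317}{703 \cdot \frac{3182324925151}{767613}} = \frac{1273999317}{703} \cdot \frac{767613}{3182324925151} = \frac{977938437720321}{2237174422381153}$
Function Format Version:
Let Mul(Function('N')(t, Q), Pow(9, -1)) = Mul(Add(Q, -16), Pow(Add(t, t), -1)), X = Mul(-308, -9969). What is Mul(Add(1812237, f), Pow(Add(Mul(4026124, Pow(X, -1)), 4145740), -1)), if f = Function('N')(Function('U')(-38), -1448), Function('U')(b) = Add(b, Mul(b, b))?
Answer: Rational(977938437720321, 2237174422381153) ≈ 0.43713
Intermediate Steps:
X = 3070452
Function('U')(b) = Add(b, Pow(b, 2))
Function('N')(t, Q) = Mul(Rational(9, 2), Pow(t, -1), Add(-16, Q)) (Function('N')(t, Q) = Mul(9, Mul(Add(Q, -16), Pow(Add(t, t), -1))) = Mul(9, Mul(Add(-16, Q), Pow(Mul(2, t), -1))) = Mul(9, Mul(Add(-16, Q), Mul(Rational(1, 2), Pow(t, -1)))) = Mul(9, Mul(Rational(1, 2), Pow(t, -1), Add(-16, Q))) = Mul(Rational(9, 2), Pow(t, -1), Add(-16, Q)))
f = Rational(-3294, 703) (f = Mul(Rational(9, 2), Pow(Mul(-38, Add(1, -38)), -1), Add(-16, -1448)) = Mul(Rational(9, 2), Pow(Mul(-38, -37), -1), -1464) = Mul(Rational(9, 2), Pow(1406, -1), -1464) = Mul(Rational(9, 2), Rational(1, 1406), -1464) = Rational(-3294, 703) ≈ -4.6856)
Mul(Add(1812237, f), Pow(Add(Mul(4026124, Pow(X, -1)), 4145740), -1)) = Mul(Add(1812237, Rational(-3294, 703)), Pow(Add(Mul(4026124, Pow(3070452, -1)), 4145740), -1)) = Mul(Rational(1273999317, 703), Pow(Add(Mul(4026124, Rational(1, 3070452)), 4145740), -1)) = Mul(Rational(1273999317, 703), Pow(Add(Rational(1006531, 767613), 4145740), -1)) = Mul(Rational(1273999317, 703), Pow(Rational(3182324925151, 767613), -1)) = Mul(Rational(1273999317, 703), Rational(767613, 3182324925151)) = Rational(977938437720321, 2237174422381153)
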